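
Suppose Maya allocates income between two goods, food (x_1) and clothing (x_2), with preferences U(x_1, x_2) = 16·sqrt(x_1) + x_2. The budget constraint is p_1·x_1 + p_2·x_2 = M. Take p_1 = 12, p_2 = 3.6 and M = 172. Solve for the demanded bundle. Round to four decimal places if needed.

Solve: √x_1 = 8·p_2/p_1, so x_1*(p_1,p_2) = (8·p_2/p_1)², and x_2* = (M − p_1·x_1*)/p_2.
Plugging in: x_1* = (8·3.6/12)² = 5.76, x_2* = 28.5778.

x_1* = 5.76, x_2* = 28.5778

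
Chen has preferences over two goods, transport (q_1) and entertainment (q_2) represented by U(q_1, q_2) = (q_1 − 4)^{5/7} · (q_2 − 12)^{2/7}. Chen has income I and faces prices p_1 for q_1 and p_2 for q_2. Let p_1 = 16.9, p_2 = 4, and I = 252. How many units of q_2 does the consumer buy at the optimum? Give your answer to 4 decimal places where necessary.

q_2* = 21.7429

MRS = (5/2)·(q_2−12)/(q_1−4). Tangency with p_1/p_2 gives q_2−12 = (2/5)·(p_1/p_2)·(q_1−4).
After buying the subsistence bundle (4, 12), a share 5/7 of the remaining income goes to q_1: q_1* = 4 + 5/7·(I − 4p_1 − 12p_2)/p_1.
Discretionary income = 252 − 4·16.9 − 12·4 = 136.4; q_2* = 12 + 2/7·136.4/4 = 21.7429.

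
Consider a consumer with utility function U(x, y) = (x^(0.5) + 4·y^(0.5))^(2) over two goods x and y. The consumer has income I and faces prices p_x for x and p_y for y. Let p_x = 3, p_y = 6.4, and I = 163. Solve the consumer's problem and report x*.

MU_x ∝ x^(-0.5), MU_y ∝ 4·y^(-0.5), so MRS = (1/4)·(y/x)^(0.5) = p_x/p_y.
Solve for the ratio: y/x = [4·p_x/p_y]^(2).
With the ratio pinned down, the budget gives x* = I/(p_x + p_y·(y/x)) and y* = (y/x)·x*.
Numerically y/x = 3.515625, so x* = 163/(3 + 6.4·3.515625) = 6.3922.

x* = 6.3922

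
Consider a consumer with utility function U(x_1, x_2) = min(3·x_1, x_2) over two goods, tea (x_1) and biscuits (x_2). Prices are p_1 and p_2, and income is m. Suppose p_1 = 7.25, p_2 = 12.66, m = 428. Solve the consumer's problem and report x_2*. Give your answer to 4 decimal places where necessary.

With perfect complements, no substitution: consume in ratio x_1:x_2 = 1:3.
Budget: p_1·x_1 + p_2·3·x_1 = m, so (p_1 + 3·p_2)·x_1 = m.
Demand: x_1*(p_1,p_2,m) = m/(p_1 + 3·p_2), x_2* = 3·m/(p_1 + 3·p_2).
Here 7.25 + 3·12.66 = 45.23, giving x_2* = 28.3882.

x_2* = 28.3882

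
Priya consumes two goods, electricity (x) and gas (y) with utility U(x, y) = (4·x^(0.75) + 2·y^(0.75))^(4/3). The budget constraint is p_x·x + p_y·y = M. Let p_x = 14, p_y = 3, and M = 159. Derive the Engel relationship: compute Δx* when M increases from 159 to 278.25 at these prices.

Δx* = 1.1586

Substitute y = (y/x)·x into the budget: x* = M/(p_x + p_y·(y/x)).
Numerically y/x = 29.641975, so x* = 159/(14 + 3·29.641975) = 1.5448.
At M' = 278.25: x* = 2.7034. Change: 2.7034 − 1.5448 = 1.1586.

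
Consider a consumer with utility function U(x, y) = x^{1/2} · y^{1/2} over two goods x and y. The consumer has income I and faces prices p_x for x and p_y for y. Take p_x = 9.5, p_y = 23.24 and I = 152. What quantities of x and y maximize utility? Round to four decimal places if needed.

Tangency: MRS = y/x = p_x/p_y.
So 0.5·p_y·y = 0.5·p_x·x; combined with the budget, a share 0.5 of income goes to x.
Demand: x*(p_x,p_y,I) = 0.5·I/p_x and y* = 0.5·I/p_y.
At p_x=9.5, p_y=23.24, I=152: x* = 0.5·152/9.5 = 8, y* = 3.2702.

x* = 8, y* = 3.2702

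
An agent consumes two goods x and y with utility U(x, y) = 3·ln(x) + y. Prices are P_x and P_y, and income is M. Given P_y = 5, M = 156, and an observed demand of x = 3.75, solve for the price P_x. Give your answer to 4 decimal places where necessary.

P_x = 4

MU_x = 3/x, MU_y = 1. Tangency: 3/x = P_x/P_y.
So x*(P_x,P_y) = 3·P_y/P_x, independent of income; and y* = (M − 3·P_y)/P_y.
Set x* = 3.75 in the demand function and solve for P_x: P_x = 4.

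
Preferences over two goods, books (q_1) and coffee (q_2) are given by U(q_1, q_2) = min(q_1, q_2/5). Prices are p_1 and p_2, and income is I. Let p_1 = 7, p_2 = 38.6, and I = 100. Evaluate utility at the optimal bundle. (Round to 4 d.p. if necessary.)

V = 0.5

With perfect complements, no substitution: consume in ratio q_1:q_2 = 1:5.
Budget: p_1·q_1 + p_2·5·q_1 = I, so (p_1 + 5·p_2)·q_1 = I.
Demand: q_1*(p_1,p_2,I) = I/(p_1 + 5·p_2), q_2* = 5·I/(p_1 + 5·p_2).
Here 7 + 5·38.6 = 200, giving q_1* = 0.5 and q_2* = 2.5.
Utility at the optimum: U(0.5, 2.5) = 0.5.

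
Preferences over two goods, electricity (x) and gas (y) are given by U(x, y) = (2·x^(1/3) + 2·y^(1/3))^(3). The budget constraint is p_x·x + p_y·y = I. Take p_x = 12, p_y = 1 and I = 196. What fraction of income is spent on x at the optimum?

share on x = 0.224

Substitute y = (y/x)·x into the budget: x* = I/(p_x + p_y·(y/x)).
Numerically y/x = 41.569219, so x* = 196/(12 + 1·41.569219) = 3.6588 and y* = 41.569219·3.6588 = 152.0942.
Expenditure on x: 12·3.6588 = 43.9058; share = 0.224.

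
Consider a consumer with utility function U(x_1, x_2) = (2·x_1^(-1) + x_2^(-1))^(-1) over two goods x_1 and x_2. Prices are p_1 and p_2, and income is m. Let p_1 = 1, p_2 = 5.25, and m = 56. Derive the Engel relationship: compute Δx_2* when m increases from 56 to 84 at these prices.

Δx_2* = 3.2979

From the CES first-order condition, 2·(x_2/x_1)^(2) = p_1/p_2.
Hence x_2/x_1 = ((1/2)·p_1/p_2)^(1/(2)), i.e. raised to the 0.5 power.
Substitute x_2 = (x_2/x_1)·x_1 into the budget: x_1* = m/(p_1 + p_2·(x_2/x_1)).
Numerically x_2/x_1 = 0.308607, so x_1* = 56/(1 + 5.25·0.308607) = 21.3725 and x_2* = 0.308607·21.3725 = 6.5957.
At m' = 84: x_2* = 9.8936. Change: 9.8936 − 6.5957 = 3.2979.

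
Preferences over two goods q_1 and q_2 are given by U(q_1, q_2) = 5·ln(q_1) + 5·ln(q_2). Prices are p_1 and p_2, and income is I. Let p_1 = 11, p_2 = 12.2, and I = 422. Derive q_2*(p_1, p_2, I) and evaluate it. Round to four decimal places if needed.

MU_q_1/MU_q_2 = (5·q_2)/(5·q_1); tangency sets this equal to p_1/p_2.
So 5·p_2·q_2 = 5·p_1·q_1; combined with the budget, a share 0.5 of income goes to q_1.
Demand: q_1*(p_1,p_2,I) = 0.5·I/p_1 and q_2* = 0.5·I/p_2.
At p_1=11, p_2=12.2, I=422: q_2* = 0.5·422/12.2 = 17.2951.

q_2* = 17.2951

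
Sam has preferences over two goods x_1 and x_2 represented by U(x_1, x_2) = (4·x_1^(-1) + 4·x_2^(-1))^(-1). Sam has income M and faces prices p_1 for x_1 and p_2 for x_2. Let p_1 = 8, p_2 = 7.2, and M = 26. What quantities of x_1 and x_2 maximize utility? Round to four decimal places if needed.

MRS = MU_x_1/MU_x_2 = (x_2/x_1)^(2). Set equal to p_1/p_2.
Hence x_2/x_1 = (p_1/p_2)^(1/(2)), i.e. raised to the 0.5 power.
Substitute x_2 = (x_2/x_1)·x_1 into the budget: x_1* = M/(p_1 + p_2·(x_2/x_1)).
Numerically x_2/x_1 = 1.054093, so x_1* = 26/(8 + 7.2·1.054093) = 1.6678 and x_2* = 1.054093·1.6678 = 1.758.

x_1* = 1.6678, x_2* = 1.758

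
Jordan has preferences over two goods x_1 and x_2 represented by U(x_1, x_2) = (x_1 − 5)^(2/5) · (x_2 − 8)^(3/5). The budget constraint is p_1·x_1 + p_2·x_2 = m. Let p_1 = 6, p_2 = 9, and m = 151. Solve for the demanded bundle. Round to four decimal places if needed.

x_1* = 8.2667, x_2* = 11.2667

Let x_1' = x_1−5, x_2' = x_2−8. MRS = (2/3)·x_2'/x_1' = p_1/p_2.
After buying the subsistence bundle (5, 8), a share 0.4 of the remaining income goes to x_1: x_1* = 5 + 0.4·(m − 5p_1 − 8p_2)/p_1.
Discretionary income = 151 − 5·6 − 8·9 = 49; x_1* = 5 + 0.4·49/6 = 8.2667; x_2* = 8 + 0.6·49/9 = 11.2667.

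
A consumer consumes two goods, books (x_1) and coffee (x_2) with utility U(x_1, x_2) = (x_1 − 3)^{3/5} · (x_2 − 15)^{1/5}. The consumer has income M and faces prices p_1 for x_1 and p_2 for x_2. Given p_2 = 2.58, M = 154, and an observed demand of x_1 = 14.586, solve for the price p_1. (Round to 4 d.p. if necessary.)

Let x_1' = x_1−3, x_2' = x_2−15. MRS = 3·x_2'/x_1' = p_1/p_2.
After buying the subsistence bundle (3, 15), a share 0.75 of the remaining income goes to x_1: x_1* = 3 + 0.75·(M − 3p_1 − 15p_2)/p_1.
Set x_1* = 14.586 in the demand function and solve for p_1: p_1 = 6.25.

p_1 = 6.25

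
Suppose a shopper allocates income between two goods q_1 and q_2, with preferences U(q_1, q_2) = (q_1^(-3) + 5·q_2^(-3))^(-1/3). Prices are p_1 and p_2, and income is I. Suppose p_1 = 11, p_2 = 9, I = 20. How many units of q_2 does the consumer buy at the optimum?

MRS = MU_q_1/MU_q_2 = (1/5)·(q_2/q_1)^(4). Set equal to p_1/p_2.
Solve for the ratio: q_2/q_1 = [5·p_1/p_2]^(0.25).
With the ratio pinned down, the budget gives q_1* = I/(p_1 + p_2·(q_2/q_1)) and q_2* = (q_2/q_1)·q_1*.
Numerically q_2/q_1 = 1.572281, so q_1* = 20/(11 + 9·1.572281) = 0.7952 and q_2* = 1.572281·0.7952 = 1.2503.

q_2* = 1.2503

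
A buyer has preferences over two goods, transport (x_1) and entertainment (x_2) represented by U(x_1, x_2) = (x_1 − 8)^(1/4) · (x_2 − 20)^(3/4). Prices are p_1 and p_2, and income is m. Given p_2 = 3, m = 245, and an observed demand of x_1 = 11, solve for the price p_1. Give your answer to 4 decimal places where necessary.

p_1 = 9.25

MRS = (1/3)·(x_2−20)/(x_1−8). Tangency with p_1/p_2 gives x_2−20 = 3·(p_1/p_2)·(x_1−8).
After buying the subsistence bundle (8, 20), a share 0.25 of the remaining income goes to x_1: x_1* = 8 + 0.25·(m − 8p_1 − 20p_2)/p_1.
Set x_1* = 11 in the demand function and solve for p_1: p_1 = 9.25.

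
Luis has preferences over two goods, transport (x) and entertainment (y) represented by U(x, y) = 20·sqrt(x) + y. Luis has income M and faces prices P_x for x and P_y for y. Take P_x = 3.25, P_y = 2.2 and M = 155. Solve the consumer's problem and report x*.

Utility is quasi-linear in y; the FOC for x is 10/√x = P_x/P_y.
Solve: √x = 10·P_y/P_x, so x*(P_x,P_y) = (10·P_y/P_x)², and y* = (M − P_x·x*)/P_y.
Plugging in: x* = (10·2.2/3.25)² = 45.8225.

x* = 45.8225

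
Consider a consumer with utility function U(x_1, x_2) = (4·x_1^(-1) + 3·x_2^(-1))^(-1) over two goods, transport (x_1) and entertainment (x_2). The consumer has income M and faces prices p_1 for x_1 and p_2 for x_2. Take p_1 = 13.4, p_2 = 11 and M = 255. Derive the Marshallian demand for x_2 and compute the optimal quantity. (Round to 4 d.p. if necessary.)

x_2* = 10.1922

MU_x_1 ∝ 4·x_1^(-2), MU_x_2 ∝ 3·x_2^(-2), so MRS = (4/3)·(x_2/x_1)^(2) = p_1/p_2.
Solve for the ratio: x_2/x_1 = [(3/4)·p_1/p_2]^(0.5).
With the ratio pinned down, the budget gives x_1* = M/(p_1 + p_2·(x_2/x_1)) and x_2* = (x_2/x_1)·x_1*.
Numerically x_2/x_1 = 0.955843, so x_1* = 255/(13.4 + 11·0.955843) = 10.6631 and x_2* = 0.955843·10.6631 = 10.1922.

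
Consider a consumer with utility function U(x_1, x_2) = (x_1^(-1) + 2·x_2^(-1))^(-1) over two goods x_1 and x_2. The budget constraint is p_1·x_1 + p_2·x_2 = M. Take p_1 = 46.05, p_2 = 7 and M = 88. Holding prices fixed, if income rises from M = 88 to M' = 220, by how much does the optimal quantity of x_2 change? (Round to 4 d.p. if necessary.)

MU_x_1 ∝ x_1^(-2), MU_x_2 ∝ 2·x_2^(-2), so MRS = (1/2)·(x_2/x_1)^(2) = p_1/p_2.
Hence x_2/x_1 = (2·p_1/p_2)^(1/(2)), i.e. raised to the 0.5 power.
With the ratio pinned down, the budget gives x_1* = M/(p_1 + p_2·(x_2/x_1)) and x_2* = (x_2/x_1)·x_1*.
Numerically x_2/x_1 = 3.627278, so x_1* = 88/(46.05 + 7·3.627278) = 1.2318 and x_2* = 3.627278·1.2318 = 4.468.
At M' = 220: x_2* = 11.1701. Change: 11.1701 − 4.468 = 6.702.

Δx_2* = 6.702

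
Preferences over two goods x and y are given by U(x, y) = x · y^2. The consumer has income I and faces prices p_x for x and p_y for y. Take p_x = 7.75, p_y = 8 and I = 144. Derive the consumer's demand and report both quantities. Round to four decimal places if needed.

x* = 6.1935, y* = 12

Tangency: MRS = (1/2)·y/x = p_x/p_y.
Rearranging, p_y·y = 2·p_x·x. Substituting into the budget gives p_x·x·(1 + 2) = I.
Demand: x*(p_x,p_y,I) = 1/3·I/p_x and y* = 2/3·I/p_y.
At p_x=7.75, p_y=8, I=144: x* = 1/3·144/7.75 = 6.1935, y* = 12.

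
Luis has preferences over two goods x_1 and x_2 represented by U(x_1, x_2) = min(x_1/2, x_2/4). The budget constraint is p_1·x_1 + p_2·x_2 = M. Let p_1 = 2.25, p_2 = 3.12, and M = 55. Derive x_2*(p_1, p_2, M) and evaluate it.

x_2* = 12.9564

With perfect complements, no substitution: consume in ratio x_1:x_2 = 2:4.
Budget: p_1·x_1 + p_2·2·x_1 = M, so (2·p_1 + 4·p_2)·x_1 = 2·M.
Demand: x_1*(p_1,p_2,M) = 2·M/(2·p_1 + 4·p_2), x_2* = 4·M/(2·p_1 + 4·p_2).
Here 2·2.25 + 4·3.12 = 16.98, giving x_2* = 12.9564.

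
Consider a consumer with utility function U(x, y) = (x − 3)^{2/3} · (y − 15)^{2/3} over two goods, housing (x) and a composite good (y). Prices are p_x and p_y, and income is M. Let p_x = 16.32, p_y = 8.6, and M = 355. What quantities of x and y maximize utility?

x* = 8.424, y* = 25.293

Let x' = x−3, y' = y−15. MRS = y'/x' = p_x/p_y.
Substituting into the budget: x* = 3 + 0.5·(M − 3·p_x − 15·p_y)/p_x, and y* = 15 + 0.5·(…)/p_y.
Discretionary income = 355 − 3·16.32 − 15·8.6 = 177.04; x* = 3 + 0.5·177.04/16.32 = 8.424; y* = 15 + 0.5·177.04/8.6 = 25.293.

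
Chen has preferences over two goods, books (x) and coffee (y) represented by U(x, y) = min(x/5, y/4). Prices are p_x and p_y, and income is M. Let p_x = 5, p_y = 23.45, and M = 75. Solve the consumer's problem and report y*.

Here 5·5 + 4·23.45 = 118.8, giving y* = 2.5253.

y* = 2.5253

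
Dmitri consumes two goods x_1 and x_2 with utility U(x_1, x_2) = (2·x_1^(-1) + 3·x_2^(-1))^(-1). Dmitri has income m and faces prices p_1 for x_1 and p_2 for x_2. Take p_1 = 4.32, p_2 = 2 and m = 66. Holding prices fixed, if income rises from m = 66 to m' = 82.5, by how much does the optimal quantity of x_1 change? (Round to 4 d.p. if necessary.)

Numerically x_2/x_1 = 1.8, so x_1* = 66/(4.32 + 2·1.8) = 8.3333.
At m' = 82.5: x_1* = 10.4167. Change: 10.4167 − 8.3333 = 2.0833.

Δx_1* = 2.0833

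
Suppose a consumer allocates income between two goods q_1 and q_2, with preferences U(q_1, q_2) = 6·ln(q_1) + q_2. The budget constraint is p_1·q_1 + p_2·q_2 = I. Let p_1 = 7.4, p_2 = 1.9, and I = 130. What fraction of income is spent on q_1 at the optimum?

share on q_1 = 0.0877

Set MRS = p_1/p_2: (6/q_1)/1 = p_1/p_2.
So q_1*(p_1,p_2) = 6·p_2/p_1, independent of income; and q_2* = (I − 6·p_2)/p_2.
At the given prices: q_1* = 6·1.9/7.4 = 1.5405, and q_2* = 62.4211.
Expenditure on q_1: 7.4·1.5405 = 11.4; share = 0.0877.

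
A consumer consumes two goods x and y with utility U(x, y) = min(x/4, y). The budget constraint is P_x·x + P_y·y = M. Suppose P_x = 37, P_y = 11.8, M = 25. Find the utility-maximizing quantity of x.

x* = 0.6258

With perfect complements, no substitution: consume in ratio x:y = 4:1.
Budget: P_x·x + P_y·(1/4)·x = M, so (4·P_x + P_y)·x = 4·M.
Demand: x*(P_x,P_y,M) = 4·M/(4·P_x + P_y), y* = M/(4·P_x + P_y).
Here 4·37 + 11.8 = 159.8, giving x* = 0.6258.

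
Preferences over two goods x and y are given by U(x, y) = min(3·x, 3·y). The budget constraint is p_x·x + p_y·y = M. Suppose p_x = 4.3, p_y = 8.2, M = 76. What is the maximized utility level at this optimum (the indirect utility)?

V = 18.24

Leontief preferences: the optimum is at the kink where x/3 = y/3, i.e. y = x.
Budget: p_x·x + p_y·x = M, so (3·p_x + 3·p_y)·x = 3·M.
Demand: x*(p_x,p_y,M) = 3·M/(3·p_x + 3·p_y), y* = 3·M/(3·p_x + 3·p_y).
Here 3·4.3 + 3·8.2 = 37.5, giving x* = 6.08 and y* = 6.08.
Utility at the optimum: U(6.08, 6.08) = 18.24.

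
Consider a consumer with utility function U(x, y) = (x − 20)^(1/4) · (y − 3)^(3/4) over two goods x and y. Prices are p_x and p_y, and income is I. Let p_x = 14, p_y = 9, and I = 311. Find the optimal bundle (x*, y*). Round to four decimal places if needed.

x* = 20.0714, y* = 3.3333

Let x' = x−20, y' = y−3. MRS = (1/3)·y'/x' = p_x/p_y.
After buying the subsistence bundle (20, 3), a share 0.25 of the remaining income goes to x: x* = 20 + 0.25·(I − 20p_x − 3p_y)/p_x.
Discretionary income = 311 − 20·14 − 3·9 = 4; x* = 20 + 0.25·4/14 = 20.0714; y* = 3 + 0.75·4/9 = 3.3333.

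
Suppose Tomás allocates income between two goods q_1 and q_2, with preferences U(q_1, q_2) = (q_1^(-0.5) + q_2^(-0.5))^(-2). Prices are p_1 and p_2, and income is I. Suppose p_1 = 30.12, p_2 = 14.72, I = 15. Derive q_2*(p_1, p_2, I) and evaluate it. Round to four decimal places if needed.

MU_q_1 ∝ q_1^(-1.5), MU_q_2 ∝ q_2^(-1.5), so MRS = (q_2/q_1)^(1.5) = p_1/p_2.
Solve for the ratio: q_2/q_1 = [p_1/p_2]^(2/3).
Substitute q_2 = (q_2/q_1)·q_1 into the budget: q_1* = I/(p_1 + p_2·(q_2/q_1)).
Numerically q_2/q_1 = 1.611752, so q_1* = 15/(30.12 + 14.72·1.611752) = 0.2786 and q_2* = 1.611752·0.2786 = 0.449.

q_2* = 0.449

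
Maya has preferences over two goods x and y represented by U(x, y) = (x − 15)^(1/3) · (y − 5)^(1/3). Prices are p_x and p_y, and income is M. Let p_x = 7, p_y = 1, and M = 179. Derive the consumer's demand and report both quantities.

This is Cobb-Douglas in (x−15, y−5): tangency gives 1/3·p_y·(y−5) = 1/3·p_x·(x−15).
Substituting into the budget: x* = 15 + 0.5·(M − 15·p_x − 5·p_y)/p_x, and y* = 5 + 0.5·(…)/p_y.
Discretionary income = 179 − 15·7 − 5·1 = 69; x* = 15 + 0.5·69/7 = 19.9286; y* = 5 + 0.5·69/1 = 39.5.

x* = 19.9286, y* = 39.5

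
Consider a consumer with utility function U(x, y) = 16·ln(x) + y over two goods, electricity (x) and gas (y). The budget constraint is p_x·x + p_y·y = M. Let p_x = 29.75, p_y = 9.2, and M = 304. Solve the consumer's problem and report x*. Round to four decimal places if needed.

At the given prices: x* = 16·9.2/29.75 = 4.9479.

x* = 4.9479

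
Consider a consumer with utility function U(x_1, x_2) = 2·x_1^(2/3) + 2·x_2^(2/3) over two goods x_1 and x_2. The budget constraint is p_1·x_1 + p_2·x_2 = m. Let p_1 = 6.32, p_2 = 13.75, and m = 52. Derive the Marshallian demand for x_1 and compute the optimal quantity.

MU_x_1 ∝ 2·x_1^(-1/3), MU_x_2 ∝ 2·x_2^(-1/3), so MRS = (x_2/x_1)^(1/3) = p_1/p_2.
Hence x_2/x_1 = (p_1/p_2)^(1/(1/3)), i.e. raised to the 3 power.
With the ratio pinned down, the budget gives x_1* = m/(p_1 + p_2·(x_2/x_1)) and x_2* = (x_2/x_1)·x_1*.
Numerically x_2/x_1 = 0.097105, so x_1* = 52/(6.32 + 13.75·0.097105) = 6.7928.

x_1* = 6.7928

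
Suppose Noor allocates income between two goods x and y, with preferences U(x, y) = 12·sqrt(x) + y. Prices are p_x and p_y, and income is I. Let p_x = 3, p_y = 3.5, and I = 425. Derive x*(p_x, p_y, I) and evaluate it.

Plugging in: x* = (6·3.5/3)² = 49.

x* = 49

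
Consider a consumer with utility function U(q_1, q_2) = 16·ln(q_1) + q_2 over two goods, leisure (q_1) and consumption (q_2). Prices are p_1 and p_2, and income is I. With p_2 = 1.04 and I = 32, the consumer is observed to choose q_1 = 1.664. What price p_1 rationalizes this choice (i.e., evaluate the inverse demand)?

MU_q_1 = 16/q_1, MU_q_2 = 1. Tangency: 16/q_1 = p_1/p_2.
So q_1*(p_1,p_2) = 16·p_2/p_1, independent of income; and q_2* = (I − 16·p_2)/p_2.
Set q_1* = 1.664 in the demand function and solve for p_1: p_1 = 10.

p_1 = 10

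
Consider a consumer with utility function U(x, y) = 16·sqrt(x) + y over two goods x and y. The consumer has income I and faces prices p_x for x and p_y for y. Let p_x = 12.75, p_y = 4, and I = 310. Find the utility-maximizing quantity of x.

x* = 6.2991

Utility is quasi-linear in y; the FOC for x is 8/√x = p_x/p_y.
Thus x* = (8·p_y/p_x)² — independent of I — with the rest of income spent on y.
Plugging in: x* = (8·4/12.75)² = 6.2991.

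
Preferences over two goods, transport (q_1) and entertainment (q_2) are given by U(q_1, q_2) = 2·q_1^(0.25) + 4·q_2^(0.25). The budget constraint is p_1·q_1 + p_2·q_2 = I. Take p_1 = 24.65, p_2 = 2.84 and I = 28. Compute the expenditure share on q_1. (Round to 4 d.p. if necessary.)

share on q_1 = 0.1619

MU_q_1 ∝ 2·q_1^(-0.75), MU_q_2 ∝ 4·q_2^(-0.75), so MRS = (1/2)·(q_2/q_1)^(0.75) = p_1/p_2.
Hence q_2/q_1 = (2·p_1/p_2)^(1/(0.75)), i.e. raised to the 4/3 power.
With the ratio pinned down, the budget gives q_1* = I/(p_1 + p_2·(q_2/q_1)) and q_2* = (q_2/q_1)·q_1*.
Numerically q_2/q_1 = 44.94742, so q_1* = 28/(24.65 + 2.84·44.94742) = 0.1838 and q_2* = 44.94742·0.1838 = 8.2634.
Expenditure on q_1: 24.65·0.1838 = 4.5318; share = 0.1619.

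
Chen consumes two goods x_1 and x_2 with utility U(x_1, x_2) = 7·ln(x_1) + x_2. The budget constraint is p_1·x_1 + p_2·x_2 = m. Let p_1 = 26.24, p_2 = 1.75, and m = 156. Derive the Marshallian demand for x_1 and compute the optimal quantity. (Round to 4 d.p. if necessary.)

Set MRS = p_1/p_2: (7/x_1)/1 = p_1/p_2.
So x_1*(p_1,p_2) = 7·p_2/p_1, independent of income; and x_2* = (m − 7·p_2)/p_2.
At the given prices: x_1* = 7·1.75/26.24 = 0.4668.

x_1* = 0.4668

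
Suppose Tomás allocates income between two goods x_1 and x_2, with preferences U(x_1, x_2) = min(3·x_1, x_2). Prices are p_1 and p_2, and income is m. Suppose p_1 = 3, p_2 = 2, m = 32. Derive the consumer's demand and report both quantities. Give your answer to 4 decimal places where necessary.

With perfect complements, no substitution: consume in ratio x_1:x_2 = 1:3.
Budget: p_1·x_1 + p_2·3·x_1 = m, so (p_1 + 3·p_2)·x_1 = m.
Demand: x_1*(p_1,p_2,m) = m/(p_1 + 3·p_2), x_2* = 3·m/(p_1 + 3·p_2).
Here 3 + 3·2 = 9, giving x_1* = 3.5556 and x_2* = 10.6667.

x_1* = 3.5556, x_2* = 10.6667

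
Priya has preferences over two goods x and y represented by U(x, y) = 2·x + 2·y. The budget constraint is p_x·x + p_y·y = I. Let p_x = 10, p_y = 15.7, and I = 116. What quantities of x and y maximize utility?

x* = 11.6, y* = 0

Perfect substitutes: compare marginal utility per dollar. 2/p_x vs 2/p_y → 0.2 vs 0.1274.
x gives more utility per dollar, so spend all income on x: x* = I/p_x, y* = 0.
Numerically: x* = 11.6, y* = 0.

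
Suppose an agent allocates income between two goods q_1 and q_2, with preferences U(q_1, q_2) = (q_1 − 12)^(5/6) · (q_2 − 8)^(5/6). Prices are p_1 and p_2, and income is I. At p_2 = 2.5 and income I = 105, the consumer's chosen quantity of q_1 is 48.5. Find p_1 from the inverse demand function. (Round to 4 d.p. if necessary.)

p_1 = 1

This is Cobb-Douglas in (q_1−12, q_2−8): tangency gives 5/6·p_2·(q_2−8) = 5/6·p_1·(q_1−12).
After buying the subsistence bundle (12, 8), a share 0.5 of the remaining income goes to q_1: q_1* = 12 + 0.5·(I − 12p_1 − 8p_2)/p_1.
Set q_1* = 48.5 in the demand function and solve for p_1: p_1 = 1.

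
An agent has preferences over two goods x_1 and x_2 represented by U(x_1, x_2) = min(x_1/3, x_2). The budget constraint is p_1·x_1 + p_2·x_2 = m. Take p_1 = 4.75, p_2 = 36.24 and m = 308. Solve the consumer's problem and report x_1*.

x_1* = 18.3007

Leontief preferences: the optimum is at the kink where x_1/3 = x_2/1, i.e. x_2 = (1/3)·x_1.
Budget: p_1·x_1 + p_2·(1/3)·x_1 = m, so (3·p_1 + p_2)·x_1 = 3·m.
Demand: x_1*(p_1,p_2,m) = 3·m/(3·p_1 + p_2), x_2* = m/(3·p_1 + p_2).
Here 3·4.75 + 36.24 = 50.49, giving x_1* = 18.3007.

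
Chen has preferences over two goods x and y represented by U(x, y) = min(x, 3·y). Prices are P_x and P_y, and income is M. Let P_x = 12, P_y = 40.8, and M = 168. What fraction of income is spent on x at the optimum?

Leontief preferences: the optimum is at the kink where x/3 = y/1, i.e. y = (1/3)·x.
Budget: P_x·x + P_y·(1/3)·x = M, so (3·P_x + P_y)·x = 3·M.
Demand: x*(P_x,P_y,M) = 3·M/(3·P_x + P_y), y* = M/(3·P_x + P_y).
Here 3·12 + 40.8 = 76.8, giving x* = 6.5625 and y* = 2.1875.
Expenditure on x: 12·6.5625 = 78.75; share = 0.4688.

share on x = 0.4688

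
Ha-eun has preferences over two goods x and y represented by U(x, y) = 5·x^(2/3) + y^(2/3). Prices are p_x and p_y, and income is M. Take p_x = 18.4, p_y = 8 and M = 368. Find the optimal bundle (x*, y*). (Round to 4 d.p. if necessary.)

x* = 19.188, y* = 1.8677

From the CES first-order condition, 5·(y/x)^(1/3) = p_x/p_y.
Hence y/x = ((1/5)·p_x/p_y)^(1/(1/3)), i.e. raised to the 3 power.
With the ratio pinned down, the budget gives x* = M/(p_x + p_y·(y/x)) and y* = (y/x)·x*.
Numerically y/x = 0.097336, so x* = 368/(18.4 + 8·0.097336) = 19.188 and y* = 0.097336·19.188 = 1.8677.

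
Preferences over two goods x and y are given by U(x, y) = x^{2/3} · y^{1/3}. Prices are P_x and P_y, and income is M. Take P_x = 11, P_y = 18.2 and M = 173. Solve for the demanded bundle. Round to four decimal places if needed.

MU_x/MU_y = (2/3·y)/(1/3·x); tangency sets this equal to P_x/P_y.
Rearranging, P_y·y = (1/2)·P_x·x. Substituting into the budget gives P_x·x·(1 + (1/2)) = M.
Demand: x*(P_x,P_y,M) = 2/3·M/P_x and y* = 1/3·M/P_y.
At P_x=11, P_y=18.2, M=173: x* = 2/3·173/11 = 10.4848, y* = 3.1685.

x* = 10.4848, y* = 3.1685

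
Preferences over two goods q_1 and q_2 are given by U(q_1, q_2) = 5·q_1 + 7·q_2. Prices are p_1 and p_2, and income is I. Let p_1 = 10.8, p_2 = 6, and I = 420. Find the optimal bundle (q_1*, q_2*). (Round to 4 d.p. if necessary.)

q_1* = 0, q_2* = 70

Linear utility — the consumer picks whichever good has higher MU/price: 5/10.8 = 0.463 vs 7/6 = 1.1667.
q_2 gives more utility per dollar, so spend all income on q_2: q_2* = I/p_2, q_1* = 0.
Numerically: q_1* = 0, q_2* = 70.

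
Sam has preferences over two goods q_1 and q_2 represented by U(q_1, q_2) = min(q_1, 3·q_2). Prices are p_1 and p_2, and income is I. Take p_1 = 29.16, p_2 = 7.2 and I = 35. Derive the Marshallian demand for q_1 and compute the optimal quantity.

With perfect complements, no substitution: consume in ratio q_1:q_2 = 3:1.
Budget: p_1·q_1 + p_2·(1/3)·q_1 = I, so (3·p_1 + p_2)·q_1 = 3·I.
Demand: q_1*(p_1,p_2,I) = 3·I/(3·p_1 + p_2), q_2* = I/(3·p_1 + p_2).
Here 3·29.16 + 7.2 = 94.68, giving q_1* = 1.109.

q_1* = 1.109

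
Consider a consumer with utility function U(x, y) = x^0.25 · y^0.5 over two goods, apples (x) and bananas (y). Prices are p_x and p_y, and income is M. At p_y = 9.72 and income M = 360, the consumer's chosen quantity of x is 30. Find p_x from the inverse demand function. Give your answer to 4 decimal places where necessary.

Tangency: MRS = (1/2)·y/x = p_x/p_y.
So 0.25·p_y·y = 0.5·p_x·x; combined with the budget, a share 1/3 of income goes to x.
Demand: x*(p_x,p_y,M) = 1/3·M/p_x and y* = 2/3·M/p_y.
Set x* = 30 in the demand function and solve for p_x: p_x = 4.

p_x = 4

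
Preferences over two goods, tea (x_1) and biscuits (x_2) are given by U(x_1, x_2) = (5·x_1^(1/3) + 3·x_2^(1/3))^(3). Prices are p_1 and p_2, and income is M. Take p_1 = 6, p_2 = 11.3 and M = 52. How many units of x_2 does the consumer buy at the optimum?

MRS = MU_x_1/MU_x_2 = (5/3)·(x_2/x_1)^(2/3). Set equal to p_1/p_2.
Solve for the ratio: x_2/x_1 = [(3/5)·p_1/p_2]^(1.5).
Substitute x_2 = (x_2/x_1)·x_1 into the budget: x_1* = M/(p_1 + p_2·(x_2/x_1)).
Numerically x_2/x_1 = 0.179819, so x_1* = 52/(6 + 11.3·0.179819) = 6.4741 and x_2* = 0.179819·6.4741 = 1.1642.

x_2* = 1.1642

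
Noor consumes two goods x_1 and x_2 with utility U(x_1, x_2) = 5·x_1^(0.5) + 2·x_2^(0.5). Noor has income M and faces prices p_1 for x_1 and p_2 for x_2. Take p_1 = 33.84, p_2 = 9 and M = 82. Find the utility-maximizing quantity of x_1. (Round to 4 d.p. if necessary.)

x_1* = 1.513

MU_x_1 ∝ 5·x_1^(-0.5), MU_x_2 ∝ 2·x_2^(-0.5), so MRS = (5/2)·(x_2/x_1)^(0.5) = p_1/p_2.
Hence x_2/x_1 = ((2/5)·p_1/p_2)^(1/(0.5)), i.e. raised to the 2 power.
With the ratio pinned down, the budget gives x_1* = M/(p_1 + p_2·(x_2/x_1)) and x_2* = (x_2/x_1)·x_1*.
Numerically x_2/x_1 = 2.262016, so x_1* = 82/(33.84 + 9·2.262016) = 1.513.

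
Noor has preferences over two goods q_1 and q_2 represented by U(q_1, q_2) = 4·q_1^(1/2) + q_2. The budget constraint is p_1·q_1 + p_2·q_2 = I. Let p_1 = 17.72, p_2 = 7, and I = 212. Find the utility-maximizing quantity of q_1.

Utility is quasi-linear in q_2; the FOC for q_1 is 2/√q_1 = p_1/p_2.
Solve: √q_1 = 2·p_2/p_1, so q_1*(p_1,p_2) = (2·p_2/p_1)², and q_2* = (I − p_1·q_1*)/p_2.
Plugging in: q_1* = (2·7/17.72)² = 0.6242.

q_1* = 0.6242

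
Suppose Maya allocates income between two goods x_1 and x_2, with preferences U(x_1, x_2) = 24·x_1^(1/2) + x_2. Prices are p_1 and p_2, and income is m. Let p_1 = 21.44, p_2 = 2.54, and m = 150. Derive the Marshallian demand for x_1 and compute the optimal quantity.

x_1* = 2.0211

Utility is quasi-linear in x_2; the FOC for x_1 is 12/√x_1 = p_1/p_2.
Solve: √x_1 = 12·p_2/p_1, so x_1*(p_1,p_2) = (12·p_2/p_1)², and x_2* = (m − p_1·x_1*)/p_2.
Plugging in: x_1* = (12·2.54/21.44)² = 2.0211.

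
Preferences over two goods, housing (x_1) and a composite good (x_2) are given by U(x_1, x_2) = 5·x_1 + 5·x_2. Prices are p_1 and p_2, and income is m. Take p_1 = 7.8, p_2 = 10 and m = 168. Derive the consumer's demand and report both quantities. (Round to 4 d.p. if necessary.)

Perfect substitutes: compare marginal utility per dollar. 5/p_1 vs 5/p_2 → 0.641 vs 0.5.
x_1 gives more utility per dollar, so spend all income on x_1: x_1* = m/p_1, x_2* = 0.
Numerically: x_1* = 21.5385, x_2* = 0.

x_1* = 21.5385, x_2* = 0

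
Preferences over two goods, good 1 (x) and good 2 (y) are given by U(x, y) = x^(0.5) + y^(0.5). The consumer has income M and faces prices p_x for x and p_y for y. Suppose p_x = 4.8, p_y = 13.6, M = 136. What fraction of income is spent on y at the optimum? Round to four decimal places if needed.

share on y = 0.2609

From the CES first-order condition, (y/x)^(0.5) = p_x/p_y.
Solve for the ratio: y/x = [p_x/p_y]^(2).
With the ratio pinned down, the budget gives x* = M/(p_x + p_y·(y/x)) and y* = (y/x)·x*.
Numerically y/x = 0.124567, so x* = 136/(4.8 + 13.6·0.124567) = 20.942 and y* = 0.124567·20.942 = 2.6087.
Expenditure on y: 13.6·2.6087 = 35.4783; share = 0.2609.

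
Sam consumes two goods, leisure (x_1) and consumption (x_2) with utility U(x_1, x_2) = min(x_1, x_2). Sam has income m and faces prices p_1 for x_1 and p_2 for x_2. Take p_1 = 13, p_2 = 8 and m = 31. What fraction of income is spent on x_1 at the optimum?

Here 13 + 8 = 21, giving x_1* = 1.4762 and x_2* = 1.4762.
Expenditure on x_1: 13·1.4762 = 19.1905; share = 0.619.

share on x_1 = 0.619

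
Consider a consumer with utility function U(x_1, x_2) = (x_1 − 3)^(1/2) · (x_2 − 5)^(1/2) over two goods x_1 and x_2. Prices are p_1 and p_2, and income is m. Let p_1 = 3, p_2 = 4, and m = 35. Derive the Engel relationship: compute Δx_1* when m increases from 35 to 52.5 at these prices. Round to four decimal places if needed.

Δx_1* = 2.9167

Let x_1' = x_1−3, x_2' = x_2−5. MRS = x_2'/x_1' = p_1/p_2.
After buying the subsistence bundle (3, 5), a share 0.5 of the remaining income goes to x_1: x_1* = 3 + 0.5·(m − 3p_1 − 5p_2)/p_1.
Discretionary income = 35 − 3·3 − 5·4 = 6; x_1* = 3 + 0.5·6/3 = 4.
At m' = 52.5: x_1* = 6.9167. Change: 6.9167 − 4 = 2.9167.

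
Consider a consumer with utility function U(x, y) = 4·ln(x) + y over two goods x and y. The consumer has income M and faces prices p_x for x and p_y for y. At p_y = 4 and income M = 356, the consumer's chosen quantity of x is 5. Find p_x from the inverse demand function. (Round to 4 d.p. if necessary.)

MU_x = 4/x, MU_y = 1. Tangency: 4/x = p_x/p_y.
So x*(p_x,p_y) = 4·p_y/p_x, independent of income; and y* = (M − 4·p_y)/p_y.
Set x* = 5 in the demand function and solve for p_x: p_x = 3.2.

p_x = 3.2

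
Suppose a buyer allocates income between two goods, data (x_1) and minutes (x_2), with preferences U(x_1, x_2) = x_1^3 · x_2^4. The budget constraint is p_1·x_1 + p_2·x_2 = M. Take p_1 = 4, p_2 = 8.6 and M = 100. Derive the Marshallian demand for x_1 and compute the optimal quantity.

x_1* = 10.7143

MU_x_1/MU_x_2 = (3·x_2)/(4·x_1); tangency sets this equal to p_1/p_2.
So 3·p_2·x_2 = 4·p_1·x_1; combined with the budget, a share 3/7 of income goes to x_1.
Demand: x_1*(p_1,p_2,M) = 3/7·M/p_1 and x_2* = 4/7·M/p_2.
At p_1=4, p_2=8.6, M=100: x_1* = 3/7·100/4 = 10.7143.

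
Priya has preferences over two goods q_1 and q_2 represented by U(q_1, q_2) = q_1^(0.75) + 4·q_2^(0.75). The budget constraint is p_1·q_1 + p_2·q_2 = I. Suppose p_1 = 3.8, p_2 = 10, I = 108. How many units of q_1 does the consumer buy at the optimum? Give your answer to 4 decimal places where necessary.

MU_q_1 ∝ q_1^(-0.25), MU_q_2 ∝ 4·q_2^(-0.25), so MRS = (1/4)·(q_2/q_1)^(0.25) = p_1/p_2.
Hence q_2/q_1 = (4·p_1/p_2)^(1/(0.25)), i.e. raised to the 4 power.
With the ratio pinned down, the budget gives q_1* = I/(p_1 + p_2·(q_2/q_1)) and q_2* = (q_2/q_1)·q_1*.
Numerically q_2/q_1 = 5.337948, so q_1* = 108/(3.8 + 10·5.337948) = 1.8888.

q_1* = 1.8888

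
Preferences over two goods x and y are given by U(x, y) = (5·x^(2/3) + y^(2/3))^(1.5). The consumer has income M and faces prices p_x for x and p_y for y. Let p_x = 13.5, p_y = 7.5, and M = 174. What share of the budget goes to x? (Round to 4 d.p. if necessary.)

share on x = 0.9747

From the CES first-order condition, 5·(y/x)^(1/3) = p_x/p_y.
Hence y/x = ((1/5)·p_x/p_y)^(1/(1/3)), i.e. raised to the 3 power.
Substitute y = (y/x)·x into the budget: x* = M/(p_x + p_y·(y/x)).
Numerically y/x = 0.046656, so x* = 174/(13.5 + 7.5·0.046656) = 12.5632 and y* = 0.046656·12.5632 = 0.5862.
Expenditure on x: 13.5·12.5632 = 169.6039; share = 0.9747.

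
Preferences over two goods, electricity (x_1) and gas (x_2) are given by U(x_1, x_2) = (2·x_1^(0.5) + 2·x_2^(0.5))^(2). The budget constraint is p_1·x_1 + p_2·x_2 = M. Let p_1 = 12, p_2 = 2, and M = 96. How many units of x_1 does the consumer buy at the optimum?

x_1* = 1.1429

MRS = MU_x_1/MU_x_2 = (x_2/x_1)^(0.5). Set equal to p_1/p_2.
Solve for the ratio: x_2/x_1 = [p_1/p_2]^(2).
Substitute x_2 = (x_2/x_1)·x_1 into the budget: x_1* = M/(p_1 + p_2·(x_2/x_1)).
Numerically x_2/x_1 = 36, so x_1* = 96/(12 + 2·36) = 1.1429.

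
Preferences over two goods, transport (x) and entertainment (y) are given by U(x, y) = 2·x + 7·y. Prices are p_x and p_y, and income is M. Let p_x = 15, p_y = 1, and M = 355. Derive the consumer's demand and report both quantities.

Perfect substitutes: compare marginal utility per dollar. 2/p_x vs 7/p_y → 0.1333 vs 7.
y gives more utility per dollar, so spend all income on y: y* = M/p_y, x* = 0.
Numerically: x* = 0, y* = 355.

x* = 0, y* = 355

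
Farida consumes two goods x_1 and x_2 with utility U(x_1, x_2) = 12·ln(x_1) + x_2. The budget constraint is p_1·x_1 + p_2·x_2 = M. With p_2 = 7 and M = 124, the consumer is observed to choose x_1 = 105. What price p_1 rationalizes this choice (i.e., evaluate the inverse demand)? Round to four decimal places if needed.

p_1 = 0.8

MU_x_1 = 12/x_1, MU_x_2 = 1. Tangency: 12/x_1 = p_1/p_2.
So x_1*(p_1,p_2) = 12·p_2/p_1, independent of income; and x_2* = (M − 12·p_2)/p_2.
Set x_1* = 105 in the demand function and solve for p_1: p_1 = 0.8.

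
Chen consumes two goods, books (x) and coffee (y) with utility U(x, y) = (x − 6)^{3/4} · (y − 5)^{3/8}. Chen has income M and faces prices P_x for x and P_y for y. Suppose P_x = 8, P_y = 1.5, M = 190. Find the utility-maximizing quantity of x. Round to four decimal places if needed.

Substituting into the budget: x* = 6 + 2/3·(M − 6·P_x − 5·P_y)/P_x, and y* = 5 + 1/3·(…)/P_y.
Discretionary income = 190 − 6·8 − 5·1.5 = 134.5; x* = 6 + 2/3·134.5/8 = 17.2083.

x* = 17.2083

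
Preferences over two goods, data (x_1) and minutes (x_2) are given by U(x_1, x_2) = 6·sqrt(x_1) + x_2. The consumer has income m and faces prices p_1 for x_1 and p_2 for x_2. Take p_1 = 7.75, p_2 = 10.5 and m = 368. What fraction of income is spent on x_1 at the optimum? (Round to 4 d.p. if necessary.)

Utility is quasi-linear in x_2; the FOC for x_1 is 3/√x_1 = p_1/p_2.
Solve: √x_1 = 3·p_2/p_1, so x_1*(p_1,p_2) = (3·p_2/p_1)², and x_2* = (m − p_1·x_1*)/p_2.
Plugging in: x_1* = (3·10.5/7.75)² = 16.5203, x_2* = 22.8541.
Expenditure on x_1: 7.75·16.5203 = 128.0323; share = 0.3479.

share on x_1 = 0.3479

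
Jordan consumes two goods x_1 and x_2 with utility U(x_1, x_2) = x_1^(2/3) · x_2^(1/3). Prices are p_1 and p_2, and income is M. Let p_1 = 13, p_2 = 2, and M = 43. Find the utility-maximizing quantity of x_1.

MU_x_1/MU_x_2 = (2/3·x_2)/(1/3·x_1); tangency sets this equal to p_1/p_2.
Rearranging, p_2·x_2 = (1/2)·p_1·x_1. Substituting into the budget gives p_1·x_1·(1 + (1/2)) = M.
Demand: x_1*(p_1,p_2,M) = 2/3·M/p_1 and x_2* = 1/3·M/p_2.
At p_1=13, p_2=2, M=43: x_1* = 2/3·43/13 = 2.2051.

x_1* = 2.2051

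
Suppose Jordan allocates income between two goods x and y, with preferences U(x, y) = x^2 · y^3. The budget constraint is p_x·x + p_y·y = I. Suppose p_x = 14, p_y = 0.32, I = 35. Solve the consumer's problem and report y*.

MU_x/MU_y = (2·y)/(3·x); tangency sets this equal to p_x/p_y.
So 2·p_y·y = 3·p_x·x; combined with the budget, a share 0.4 of income goes to x.
Demand: x*(p_x,p_y,I) = 0.4·I/p_x and y* = 0.6·I/p_y.
At p_x=14, p_y=0.32, I=35: y* = 0.6·35/0.32 = 65.625.

y* = 65.625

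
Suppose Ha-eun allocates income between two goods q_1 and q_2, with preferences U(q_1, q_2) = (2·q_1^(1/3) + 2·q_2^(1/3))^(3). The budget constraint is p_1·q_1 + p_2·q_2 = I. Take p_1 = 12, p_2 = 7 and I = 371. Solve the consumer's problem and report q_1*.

q_1* = 13.3879

MU_q_1 ∝ 2·q_1^(-2/3), MU_q_2 ∝ 2·q_2^(-2/3), so MRS = (q_2/q_1)^(2/3) = p_1/p_2.
Solve for the ratio: q_2/q_1 = [p_1/p_2]^(1.5).
With the ratio pinned down, the budget gives q_1* = I/(p_1 + p_2·(q_2/q_1)) and q_2* = (q_2/q_1)·q_1*.
Numerically q_2/q_1 = 2.244527, so q_1* = 371/(12 + 7·2.244527) = 13.3879.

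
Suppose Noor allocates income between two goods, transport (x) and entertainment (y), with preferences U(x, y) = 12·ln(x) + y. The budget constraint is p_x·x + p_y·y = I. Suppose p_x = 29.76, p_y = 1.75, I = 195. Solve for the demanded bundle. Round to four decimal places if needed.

x* = 0.7056, y* = 99.4286

So x*(p_x,p_y) = 12·p_y/p_x, independent of income; and y* = (I − 12·p_y)/p_y.
At the given prices: x* = 12·1.75/29.76 = 0.7056, and y* = 99.4286.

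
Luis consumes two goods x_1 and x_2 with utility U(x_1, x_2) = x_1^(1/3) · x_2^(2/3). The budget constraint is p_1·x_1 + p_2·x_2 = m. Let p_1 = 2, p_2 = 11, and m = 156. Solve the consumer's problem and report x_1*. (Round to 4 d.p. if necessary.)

x_1* = 26

The MRS is (1/2)·x_2/x_1. Set MRS = p_1/p_2.
So 1/3·p_2·x_2 = 2/3·p_1·x_1; combined with the budget, a share 1/3 of income goes to x_1.
Demand: x_1*(p_1,p_2,m) = 1/3·m/p_1 and x_2* = 2/3·m/p_2.
At p_1=2, p_2=11, m=156: x_1* = 1/3·156/2 = 26.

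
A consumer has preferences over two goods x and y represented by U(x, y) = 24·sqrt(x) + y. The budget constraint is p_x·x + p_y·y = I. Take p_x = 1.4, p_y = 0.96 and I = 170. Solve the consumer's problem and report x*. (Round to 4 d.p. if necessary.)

Thus x* = (12·p_y/p_x)² — independent of I — with the rest of income spent on y.
Plugging in: x* = (12·0.96/1.4)² = 67.7094.

x* = 67.7094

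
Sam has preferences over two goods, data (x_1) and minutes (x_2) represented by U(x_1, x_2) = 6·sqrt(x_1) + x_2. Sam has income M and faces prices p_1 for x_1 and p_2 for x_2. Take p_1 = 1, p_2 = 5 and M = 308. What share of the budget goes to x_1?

share on x_1 = 0.7305

Set MRS = p_1/p_2: 3·x_1^(−1/2) = p_1/p_2.
Thus x_1* = (3·p_2/p_1)² — independent of M — with the rest of income spent on x_2.
Plugging in: x_1* = (3·5/1)² = 225, x_2* = 16.6.
Expenditure on x_1: 1·225 = 225; share = 0.7305.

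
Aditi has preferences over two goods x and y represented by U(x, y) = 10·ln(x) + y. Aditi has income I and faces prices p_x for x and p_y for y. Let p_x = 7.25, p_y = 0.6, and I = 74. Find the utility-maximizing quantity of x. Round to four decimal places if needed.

x* = 0.8276

So x*(p_x,p_y) = 10·p_y/p_x, independent of income; and y* = (I − 10·p_y)/p_y.
At the given prices: x* = 10·0.6/7.25 = 0.8276.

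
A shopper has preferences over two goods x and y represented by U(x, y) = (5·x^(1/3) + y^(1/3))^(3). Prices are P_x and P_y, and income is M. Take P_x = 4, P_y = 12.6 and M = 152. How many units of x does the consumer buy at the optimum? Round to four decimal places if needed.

x* = 36.1769

From the CES first-order condition, 5·(y/x)^(2/3) = P_x/P_y.
Solve for the ratio: y/x = [(1/5)·P_x/P_y]^(1.5).
Substitute y = (y/x)·x into the budget: x* = M/(P_x + P_y·(y/x)).
Numerically y/x = 0.015998, so x* = 152/(4 + 12.6·0.015998) = 36.1769.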